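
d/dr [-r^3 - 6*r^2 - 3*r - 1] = -3*r^2 - 12*r - 3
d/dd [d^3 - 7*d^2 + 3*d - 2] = 3*d^2 - 14*d + 3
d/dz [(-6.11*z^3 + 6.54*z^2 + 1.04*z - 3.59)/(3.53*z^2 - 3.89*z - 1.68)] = (-21.5683*z^4 + 47.5358*z^3 + 1.6826*z^2 + 3.371*z - 15.7123)/(12.4609*z^4 - 27.4634*z^3 + 3.2713*z^2 + 13.0704*z + 2.8224)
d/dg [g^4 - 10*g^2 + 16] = 4*g*(g^2 - 5)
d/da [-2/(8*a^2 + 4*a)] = (4*a + 1)/(2*a^2*(2*a + 1)^2)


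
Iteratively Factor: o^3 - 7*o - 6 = (o - 3)*(o^2 + 3*o + 2) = (o - 3)*(o + 1)*(o + 2)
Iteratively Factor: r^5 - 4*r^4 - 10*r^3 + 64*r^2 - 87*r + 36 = (r - 1)*(r^4 - 3*r^3 - 13*r^2 + 51*r - 36) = (r - 3)*(r - 1)*(r^3 - 13*r + 12) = (r - 3)*(r - 1)^2*(r^2 + r - 12) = (r - 3)^2*(r - 1)^2*(r + 4)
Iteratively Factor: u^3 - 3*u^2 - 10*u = (u - 5)*(u^2 + 2*u) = (u - 5)*(u + 2)*(u)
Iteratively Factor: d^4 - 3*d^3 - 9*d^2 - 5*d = (d + 1)*(d^3 - 4*d^2 - 5*d) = (d + 1)^2*(d^2 - 5*d) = d*(d + 1)^2*(d - 5)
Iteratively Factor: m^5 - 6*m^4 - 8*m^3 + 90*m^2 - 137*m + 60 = (m - 5)*(m^4 - m^3 - 13*m^2 + 25*m - 12) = (m - 5)*(m + 4)*(m^3 - 5*m^2 + 7*m - 3) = (m - 5)*(m - 1)*(m + 4)*(m^2 - 4*m + 3) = (m - 5)*(m - 1)^2*(m + 4)*(m - 3)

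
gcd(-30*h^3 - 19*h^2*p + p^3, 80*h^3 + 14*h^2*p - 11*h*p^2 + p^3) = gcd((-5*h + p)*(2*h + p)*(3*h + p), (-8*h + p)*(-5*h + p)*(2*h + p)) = -10*h^2 - 3*h*p + p^2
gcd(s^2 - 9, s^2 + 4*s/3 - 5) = s + 3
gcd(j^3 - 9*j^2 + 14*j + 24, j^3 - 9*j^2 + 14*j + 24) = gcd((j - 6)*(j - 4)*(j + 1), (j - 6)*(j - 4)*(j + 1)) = j^3 - 9*j^2 + 14*j + 24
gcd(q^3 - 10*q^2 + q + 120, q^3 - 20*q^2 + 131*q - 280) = q^2 - 13*q + 40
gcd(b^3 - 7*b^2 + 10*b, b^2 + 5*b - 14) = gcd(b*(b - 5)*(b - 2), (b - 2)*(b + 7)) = b - 2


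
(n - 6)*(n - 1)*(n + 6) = n^3 - n^2 - 36*n + 36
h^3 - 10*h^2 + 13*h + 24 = (h - 8)*(h - 3)*(h + 1)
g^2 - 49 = (g - 7)*(g + 7)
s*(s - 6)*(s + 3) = s^3 - 3*s^2 - 18*s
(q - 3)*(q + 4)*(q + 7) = q^3 + 8*q^2 - 5*q - 84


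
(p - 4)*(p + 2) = p^2 - 2*p - 8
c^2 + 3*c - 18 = (c - 3)*(c + 6)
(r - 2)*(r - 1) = r^2 - 3*r + 2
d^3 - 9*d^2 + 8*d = d*(d - 8)*(d - 1)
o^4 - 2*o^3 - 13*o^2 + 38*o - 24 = (o - 3)*(o - 2)*(o - 1)*(o + 4)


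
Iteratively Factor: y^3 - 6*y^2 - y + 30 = (y - 3)*(y^2 - 3*y - 10) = (y - 3)*(y + 2)*(y - 5)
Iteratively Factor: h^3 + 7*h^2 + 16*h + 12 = (h + 2)*(h^2 + 5*h + 6) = (h + 2)*(h + 3)*(h + 2)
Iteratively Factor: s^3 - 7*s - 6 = (s + 1)*(s^2 - s - 6) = (s + 1)*(s + 2)*(s - 3)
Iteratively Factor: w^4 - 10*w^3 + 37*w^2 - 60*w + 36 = (w - 3)*(w^3 - 7*w^2 + 16*w - 12) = (w - 3)*(w - 2)*(w^2 - 5*w + 6) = (w - 3)*(w - 2)^2*(w - 3)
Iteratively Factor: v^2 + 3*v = (v)*(v + 3)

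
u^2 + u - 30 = (u - 5)*(u + 6)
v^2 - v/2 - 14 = (v - 4)*(v + 7/2)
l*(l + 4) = l^2 + 4*l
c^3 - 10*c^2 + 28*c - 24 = (c - 6)*(c - 2)^2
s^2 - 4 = (s - 2)*(s + 2)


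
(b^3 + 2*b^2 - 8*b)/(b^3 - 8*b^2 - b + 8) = b*(b^2 + 2*b - 8)/(b^3 - 8*b^2 - b + 8)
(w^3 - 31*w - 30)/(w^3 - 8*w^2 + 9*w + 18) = (w + 5)/(w - 3)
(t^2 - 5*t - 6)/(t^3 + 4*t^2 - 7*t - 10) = (t - 6)/(t^2 + 3*t - 10)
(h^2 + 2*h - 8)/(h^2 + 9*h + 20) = (h - 2)/(h + 5)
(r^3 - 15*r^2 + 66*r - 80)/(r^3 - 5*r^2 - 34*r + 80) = (r - 5)/(r + 5)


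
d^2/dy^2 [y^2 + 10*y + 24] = 2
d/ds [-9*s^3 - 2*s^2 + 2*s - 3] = -27*s^2 - 4*s + 2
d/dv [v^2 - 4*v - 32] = 2*v - 4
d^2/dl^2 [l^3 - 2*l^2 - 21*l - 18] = 6*l - 4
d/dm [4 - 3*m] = -3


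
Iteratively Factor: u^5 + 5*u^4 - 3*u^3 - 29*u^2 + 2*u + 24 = (u - 1)*(u^4 + 6*u^3 + 3*u^2 - 26*u - 24) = (u - 1)*(u + 4)*(u^3 + 2*u^2 - 5*u - 6) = (u - 2)*(u - 1)*(u + 4)*(u^2 + 4*u + 3) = (u - 2)*(u - 1)*(u + 1)*(u + 4)*(u + 3)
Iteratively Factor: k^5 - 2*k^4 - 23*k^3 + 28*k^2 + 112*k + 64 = (k + 1)*(k^4 - 3*k^3 - 20*k^2 + 48*k + 64) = (k + 1)*(k + 4)*(k^3 - 7*k^2 + 8*k + 16) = (k + 1)^2*(k + 4)*(k^2 - 8*k + 16) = (k - 4)*(k + 1)^2*(k + 4)*(k - 4)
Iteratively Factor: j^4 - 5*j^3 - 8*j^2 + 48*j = (j - 4)*(j^3 - j^2 - 12*j) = (j - 4)*(j + 3)*(j^2 - 4*j) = j*(j - 4)*(j + 3)*(j - 4)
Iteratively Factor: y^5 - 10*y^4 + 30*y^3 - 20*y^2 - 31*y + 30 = (y - 3)*(y^4 - 7*y^3 + 9*y^2 + 7*y - 10) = (y - 5)*(y - 3)*(y^3 - 2*y^2 - y + 2) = (y - 5)*(y - 3)*(y + 1)*(y^2 - 3*y + 2) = (y - 5)*(y - 3)*(y - 1)*(y + 1)*(y - 2)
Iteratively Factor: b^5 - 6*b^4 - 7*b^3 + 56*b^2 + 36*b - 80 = (b - 1)*(b^4 - 5*b^3 - 12*b^2 + 44*b + 80) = (b - 1)*(b + 2)*(b^3 - 7*b^2 + 2*b + 40) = (b - 1)*(b + 2)^2*(b^2 - 9*b + 20) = (b - 5)*(b - 1)*(b + 2)^2*(b - 4)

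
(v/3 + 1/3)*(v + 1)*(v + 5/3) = v^3/3 + 11*v^2/9 + 13*v/9 + 5/9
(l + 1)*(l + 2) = l^2 + 3*l + 2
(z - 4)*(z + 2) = z^2 - 2*z - 8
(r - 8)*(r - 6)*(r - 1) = r^3 - 15*r^2 + 62*r - 48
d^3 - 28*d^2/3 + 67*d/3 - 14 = (d - 6)*(d - 7/3)*(d - 1)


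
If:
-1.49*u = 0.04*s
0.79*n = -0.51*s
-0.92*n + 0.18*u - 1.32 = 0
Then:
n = -1.45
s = 2.24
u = -0.06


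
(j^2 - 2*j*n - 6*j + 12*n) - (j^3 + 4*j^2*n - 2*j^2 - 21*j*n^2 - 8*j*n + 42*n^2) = -j^3 - 4*j^2*n + 3*j^2 + 21*j*n^2 + 6*j*n - 6*j - 42*n^2 + 12*n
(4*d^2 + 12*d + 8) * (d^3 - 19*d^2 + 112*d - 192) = 4*d^5 - 64*d^4 + 228*d^3 + 424*d^2 - 1408*d - 1536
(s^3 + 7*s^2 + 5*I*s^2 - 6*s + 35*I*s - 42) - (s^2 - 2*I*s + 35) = s^3 + 6*s^2 + 5*I*s^2 - 6*s + 37*I*s - 77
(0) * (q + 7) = 0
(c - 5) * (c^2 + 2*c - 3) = c^3 - 3*c^2 - 13*c + 15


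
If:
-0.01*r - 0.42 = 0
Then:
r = -42.00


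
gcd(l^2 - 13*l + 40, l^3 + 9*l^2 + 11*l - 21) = 1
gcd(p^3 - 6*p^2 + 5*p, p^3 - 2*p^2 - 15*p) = p^2 - 5*p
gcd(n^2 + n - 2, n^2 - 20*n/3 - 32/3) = 1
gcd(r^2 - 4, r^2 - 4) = r^2 - 4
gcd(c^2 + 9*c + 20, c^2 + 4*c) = c + 4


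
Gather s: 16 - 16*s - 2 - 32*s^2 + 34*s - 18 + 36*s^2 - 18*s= 4*s^2 - 4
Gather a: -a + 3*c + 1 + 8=-a + 3*c + 9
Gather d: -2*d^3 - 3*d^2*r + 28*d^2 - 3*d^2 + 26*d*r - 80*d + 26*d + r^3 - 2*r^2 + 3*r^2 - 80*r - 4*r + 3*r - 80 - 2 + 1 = -2*d^3 + d^2*(25 - 3*r) + d*(26*r - 54) + r^3 + r^2 - 81*r - 81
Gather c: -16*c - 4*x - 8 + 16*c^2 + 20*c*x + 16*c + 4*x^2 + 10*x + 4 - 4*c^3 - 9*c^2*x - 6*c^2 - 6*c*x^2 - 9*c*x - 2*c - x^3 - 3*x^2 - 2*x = -4*c^3 + c^2*(10 - 9*x) + c*(-6*x^2 + 11*x - 2) - x^3 + x^2 + 4*x - 4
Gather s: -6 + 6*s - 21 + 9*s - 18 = 15*s - 45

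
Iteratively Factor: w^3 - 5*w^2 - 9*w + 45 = (w - 5)*(w^2 - 9) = (w - 5)*(w + 3)*(w - 3)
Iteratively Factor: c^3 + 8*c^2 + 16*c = (c)*(c^2 + 8*c + 16) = c*(c + 4)*(c + 4)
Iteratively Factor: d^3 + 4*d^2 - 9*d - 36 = (d + 3)*(d^2 + d - 12) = (d + 3)*(d + 4)*(d - 3)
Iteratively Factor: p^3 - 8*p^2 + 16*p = (p - 4)*(p^2 - 4*p) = p*(p - 4)*(p - 4)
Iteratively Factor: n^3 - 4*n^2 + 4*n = (n - 2)*(n^2 - 2*n) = (n - 2)^2*(n)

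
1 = 1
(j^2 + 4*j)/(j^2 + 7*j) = (j + 4)/(j + 7)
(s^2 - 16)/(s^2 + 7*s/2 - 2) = 2*(s - 4)/(2*s - 1)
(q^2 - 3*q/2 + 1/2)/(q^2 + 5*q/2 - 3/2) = (q - 1)/(q + 3)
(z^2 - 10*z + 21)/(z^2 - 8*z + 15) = (z - 7)/(z - 5)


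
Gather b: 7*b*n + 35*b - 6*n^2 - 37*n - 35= b*(7*n + 35) - 6*n^2 - 37*n - 35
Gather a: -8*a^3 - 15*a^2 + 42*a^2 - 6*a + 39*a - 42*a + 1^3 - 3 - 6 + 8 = -8*a^3 + 27*a^2 - 9*a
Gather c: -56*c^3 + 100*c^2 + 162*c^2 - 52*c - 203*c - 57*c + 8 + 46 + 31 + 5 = -56*c^3 + 262*c^2 - 312*c + 90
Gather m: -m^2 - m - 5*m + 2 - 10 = -m^2 - 6*m - 8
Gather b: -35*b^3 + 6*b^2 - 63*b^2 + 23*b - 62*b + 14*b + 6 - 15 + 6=-35*b^3 - 57*b^2 - 25*b - 3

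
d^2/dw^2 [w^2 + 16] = 2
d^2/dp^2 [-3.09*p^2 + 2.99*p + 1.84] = -6.18000000000000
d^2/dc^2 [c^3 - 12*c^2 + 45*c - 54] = 6*c - 24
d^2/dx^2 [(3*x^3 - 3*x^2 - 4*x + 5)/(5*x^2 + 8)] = 2*(-220*x^3 + 735*x^2 + 1056*x - 392)/(125*x^6 + 600*x^4 + 960*x^2 + 512)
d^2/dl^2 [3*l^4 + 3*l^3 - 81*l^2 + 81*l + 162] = 36*l^2 + 18*l - 162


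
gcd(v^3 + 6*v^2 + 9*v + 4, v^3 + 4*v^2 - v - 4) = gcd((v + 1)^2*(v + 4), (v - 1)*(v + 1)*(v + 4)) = v^2 + 5*v + 4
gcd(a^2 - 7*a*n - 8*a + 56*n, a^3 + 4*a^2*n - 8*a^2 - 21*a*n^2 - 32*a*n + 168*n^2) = a - 8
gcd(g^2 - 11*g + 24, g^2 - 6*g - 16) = g - 8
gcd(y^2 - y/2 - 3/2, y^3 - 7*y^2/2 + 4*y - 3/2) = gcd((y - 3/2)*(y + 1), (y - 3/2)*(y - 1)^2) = y - 3/2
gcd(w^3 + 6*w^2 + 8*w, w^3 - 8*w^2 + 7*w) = w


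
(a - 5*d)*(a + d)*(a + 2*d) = a^3 - 2*a^2*d - 13*a*d^2 - 10*d^3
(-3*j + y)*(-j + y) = 3*j^2 - 4*j*y + y^2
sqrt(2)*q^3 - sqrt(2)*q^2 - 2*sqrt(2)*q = q*(q - 2)*(sqrt(2)*q + sqrt(2))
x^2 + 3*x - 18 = (x - 3)*(x + 6)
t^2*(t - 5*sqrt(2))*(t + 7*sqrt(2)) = t^4 + 2*sqrt(2)*t^3 - 70*t^2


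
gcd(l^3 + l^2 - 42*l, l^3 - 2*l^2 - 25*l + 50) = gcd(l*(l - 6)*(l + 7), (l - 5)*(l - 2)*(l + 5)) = 1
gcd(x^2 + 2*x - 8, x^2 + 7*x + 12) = x + 4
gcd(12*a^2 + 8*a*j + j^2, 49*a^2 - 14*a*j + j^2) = 1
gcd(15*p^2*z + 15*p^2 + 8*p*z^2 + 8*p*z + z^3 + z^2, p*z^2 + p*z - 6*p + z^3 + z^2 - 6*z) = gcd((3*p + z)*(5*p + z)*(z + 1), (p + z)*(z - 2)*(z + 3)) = 1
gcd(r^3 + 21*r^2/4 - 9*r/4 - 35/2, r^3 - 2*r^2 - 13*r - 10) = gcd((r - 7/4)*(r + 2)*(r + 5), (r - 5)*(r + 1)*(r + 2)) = r + 2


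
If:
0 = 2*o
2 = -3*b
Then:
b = -2/3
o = 0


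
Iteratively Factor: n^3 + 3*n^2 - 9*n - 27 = (n + 3)*(n^2 - 9) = (n + 3)^2*(n - 3)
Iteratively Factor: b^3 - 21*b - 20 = (b - 5)*(b^2 + 5*b + 4) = (b - 5)*(b + 4)*(b + 1)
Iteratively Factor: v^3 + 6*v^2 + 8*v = (v)*(v^2 + 6*v + 8) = v*(v + 4)*(v + 2)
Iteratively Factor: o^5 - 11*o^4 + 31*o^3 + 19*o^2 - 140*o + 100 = (o - 5)*(o^4 - 6*o^3 + o^2 + 24*o - 20) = (o - 5)*(o + 2)*(o^3 - 8*o^2 + 17*o - 10) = (o - 5)*(o - 2)*(o + 2)*(o^2 - 6*o + 5) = (o - 5)*(o - 2)*(o - 1)*(o + 2)*(o - 5)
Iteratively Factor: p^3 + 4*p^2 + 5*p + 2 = (p + 1)*(p^2 + 3*p + 2) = (p + 1)^2*(p + 2)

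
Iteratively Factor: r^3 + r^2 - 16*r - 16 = (r + 4)*(r^2 - 3*r - 4) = (r - 4)*(r + 4)*(r + 1)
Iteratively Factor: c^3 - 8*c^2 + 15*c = (c)*(c^2 - 8*c + 15) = c*(c - 5)*(c - 3)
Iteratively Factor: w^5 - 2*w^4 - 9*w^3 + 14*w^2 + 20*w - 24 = (w - 1)*(w^4 - w^3 - 10*w^2 + 4*w + 24) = (w - 1)*(w + 2)*(w^3 - 3*w^2 - 4*w + 12) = (w - 1)*(w + 2)^2*(w^2 - 5*w + 6) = (w - 3)*(w - 1)*(w + 2)^2*(w - 2)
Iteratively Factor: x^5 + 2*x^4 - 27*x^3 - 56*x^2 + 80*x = (x - 1)*(x^4 + 3*x^3 - 24*x^2 - 80*x) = x*(x - 1)*(x^3 + 3*x^2 - 24*x - 80) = x*(x - 5)*(x - 1)*(x^2 + 8*x + 16) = x*(x - 5)*(x - 1)*(x + 4)*(x + 4)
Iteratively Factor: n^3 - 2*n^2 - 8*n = (n)*(n^2 - 2*n - 8) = n*(n + 2)*(n - 4)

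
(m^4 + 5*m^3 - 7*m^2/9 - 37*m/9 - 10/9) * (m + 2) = m^5 + 7*m^4 + 83*m^3/9 - 17*m^2/3 - 28*m/3 - 20/9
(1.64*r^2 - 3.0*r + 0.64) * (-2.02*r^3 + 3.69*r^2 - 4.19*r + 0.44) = -3.3128*r^5 + 12.1116*r^4 - 19.2344*r^3 + 15.6532*r^2 - 4.0016*r + 0.2816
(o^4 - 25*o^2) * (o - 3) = o^5 - 3*o^4 - 25*o^3 + 75*o^2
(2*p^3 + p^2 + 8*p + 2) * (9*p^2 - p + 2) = 18*p^5 + 7*p^4 + 75*p^3 + 12*p^2 + 14*p + 4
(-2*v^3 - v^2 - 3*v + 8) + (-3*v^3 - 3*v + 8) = -5*v^3 - v^2 - 6*v + 16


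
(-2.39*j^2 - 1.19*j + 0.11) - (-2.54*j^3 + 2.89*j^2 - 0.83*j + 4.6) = 2.54*j^3 - 5.28*j^2 - 0.36*j - 4.49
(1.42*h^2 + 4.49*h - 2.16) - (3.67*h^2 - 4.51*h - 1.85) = -2.25*h^2 + 9.0*h - 0.31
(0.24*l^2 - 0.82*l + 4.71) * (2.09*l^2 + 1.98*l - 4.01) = 0.5016*l^4 - 1.2386*l^3 + 7.2579*l^2 + 12.614*l - 18.8871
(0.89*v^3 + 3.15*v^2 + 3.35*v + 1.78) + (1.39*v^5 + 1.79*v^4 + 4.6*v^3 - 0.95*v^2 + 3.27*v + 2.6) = 1.39*v^5 + 1.79*v^4 + 5.49*v^3 + 2.2*v^2 + 6.62*v + 4.38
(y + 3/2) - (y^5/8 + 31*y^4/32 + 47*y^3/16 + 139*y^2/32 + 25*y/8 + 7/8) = -y^5/8 - 31*y^4/32 - 47*y^3/16 - 139*y^2/32 - 17*y/8 + 5/8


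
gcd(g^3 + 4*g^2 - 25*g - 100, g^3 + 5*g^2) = g + 5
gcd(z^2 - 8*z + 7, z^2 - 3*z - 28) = z - 7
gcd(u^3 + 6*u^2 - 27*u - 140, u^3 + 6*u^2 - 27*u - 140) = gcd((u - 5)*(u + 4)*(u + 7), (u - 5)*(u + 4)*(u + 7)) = u^3 + 6*u^2 - 27*u - 140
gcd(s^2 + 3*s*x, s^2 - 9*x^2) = s + 3*x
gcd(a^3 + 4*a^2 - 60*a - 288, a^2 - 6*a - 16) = a - 8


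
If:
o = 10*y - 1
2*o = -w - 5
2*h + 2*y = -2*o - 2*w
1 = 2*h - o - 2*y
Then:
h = -8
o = -43/3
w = 71/3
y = -4/3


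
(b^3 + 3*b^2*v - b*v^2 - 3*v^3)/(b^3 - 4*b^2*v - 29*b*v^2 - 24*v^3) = (-b + v)/(-b + 8*v)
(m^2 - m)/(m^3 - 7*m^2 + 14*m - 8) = m/(m^2 - 6*m + 8)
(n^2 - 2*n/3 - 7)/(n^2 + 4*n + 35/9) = 3*(n - 3)/(3*n + 5)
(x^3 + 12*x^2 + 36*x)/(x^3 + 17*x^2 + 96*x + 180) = x/(x + 5)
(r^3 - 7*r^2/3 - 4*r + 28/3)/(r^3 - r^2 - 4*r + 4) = (r - 7/3)/(r - 1)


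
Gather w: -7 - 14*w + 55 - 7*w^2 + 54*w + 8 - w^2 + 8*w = -8*w^2 + 48*w + 56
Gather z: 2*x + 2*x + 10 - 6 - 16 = 4*x - 12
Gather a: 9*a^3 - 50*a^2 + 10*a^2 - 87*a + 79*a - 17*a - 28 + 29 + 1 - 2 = 9*a^3 - 40*a^2 - 25*a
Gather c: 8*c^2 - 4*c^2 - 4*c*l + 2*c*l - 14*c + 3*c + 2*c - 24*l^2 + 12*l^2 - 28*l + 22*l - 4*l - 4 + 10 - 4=4*c^2 + c*(-2*l - 9) - 12*l^2 - 10*l + 2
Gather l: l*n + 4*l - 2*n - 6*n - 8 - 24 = l*(n + 4) - 8*n - 32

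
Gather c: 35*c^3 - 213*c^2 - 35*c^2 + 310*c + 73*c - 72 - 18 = 35*c^3 - 248*c^2 + 383*c - 90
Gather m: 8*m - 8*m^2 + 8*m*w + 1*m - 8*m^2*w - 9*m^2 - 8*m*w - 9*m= m^2*(-8*w - 17)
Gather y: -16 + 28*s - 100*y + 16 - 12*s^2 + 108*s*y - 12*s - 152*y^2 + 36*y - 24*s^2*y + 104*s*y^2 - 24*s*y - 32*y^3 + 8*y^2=-12*s^2 + 16*s - 32*y^3 + y^2*(104*s - 144) + y*(-24*s^2 + 84*s - 64)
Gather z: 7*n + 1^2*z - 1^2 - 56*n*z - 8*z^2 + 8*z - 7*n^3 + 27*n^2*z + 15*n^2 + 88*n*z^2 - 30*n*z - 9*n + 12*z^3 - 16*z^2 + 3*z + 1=-7*n^3 + 15*n^2 - 2*n + 12*z^3 + z^2*(88*n - 24) + z*(27*n^2 - 86*n + 12)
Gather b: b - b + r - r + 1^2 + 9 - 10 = 0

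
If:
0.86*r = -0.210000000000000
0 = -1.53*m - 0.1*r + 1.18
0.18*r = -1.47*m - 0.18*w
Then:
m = 0.79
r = -0.24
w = -6.18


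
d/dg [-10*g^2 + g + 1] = 1 - 20*g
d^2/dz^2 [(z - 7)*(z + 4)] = 2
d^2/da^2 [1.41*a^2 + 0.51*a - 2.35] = 2.82000000000000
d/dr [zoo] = 0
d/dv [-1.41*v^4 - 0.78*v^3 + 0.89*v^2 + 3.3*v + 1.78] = -5.64*v^3 - 2.34*v^2 + 1.78*v + 3.3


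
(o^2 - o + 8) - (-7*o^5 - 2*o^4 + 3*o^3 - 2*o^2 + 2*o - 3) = 7*o^5 + 2*o^4 - 3*o^3 + 3*o^2 - 3*o + 11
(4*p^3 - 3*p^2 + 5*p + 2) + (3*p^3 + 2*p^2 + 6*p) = 7*p^3 - p^2 + 11*p + 2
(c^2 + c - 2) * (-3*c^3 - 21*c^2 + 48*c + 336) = -3*c^5 - 24*c^4 + 33*c^3 + 426*c^2 + 240*c - 672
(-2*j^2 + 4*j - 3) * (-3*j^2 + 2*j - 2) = 6*j^4 - 16*j^3 + 21*j^2 - 14*j + 6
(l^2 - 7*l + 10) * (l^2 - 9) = l^4 - 7*l^3 + l^2 + 63*l - 90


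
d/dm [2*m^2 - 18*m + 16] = 4*m - 18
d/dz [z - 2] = 1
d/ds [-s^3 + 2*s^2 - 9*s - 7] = -3*s^2 + 4*s - 9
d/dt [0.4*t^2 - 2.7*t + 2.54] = 0.8*t - 2.7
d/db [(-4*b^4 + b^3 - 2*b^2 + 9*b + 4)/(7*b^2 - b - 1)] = (-56*b^5 + 19*b^4 + 14*b^3 - 64*b^2 - 52*b - 5)/(49*b^4 - 14*b^3 - 13*b^2 + 2*b + 1)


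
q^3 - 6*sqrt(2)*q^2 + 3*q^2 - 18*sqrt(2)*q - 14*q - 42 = (q + 3)*(q - 7*sqrt(2))*(q + sqrt(2))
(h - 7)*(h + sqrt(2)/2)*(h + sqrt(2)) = h^3 - 7*h^2 + 3*sqrt(2)*h^2/2 - 21*sqrt(2)*h/2 + h - 7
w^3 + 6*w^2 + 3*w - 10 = (w - 1)*(w + 2)*(w + 5)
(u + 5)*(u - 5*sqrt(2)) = u^2 - 5*sqrt(2)*u + 5*u - 25*sqrt(2)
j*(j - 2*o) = j^2 - 2*j*o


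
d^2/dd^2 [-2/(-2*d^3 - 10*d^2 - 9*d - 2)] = 4*(-2*(3*d + 5)*(2*d^3 + 10*d^2 + 9*d + 2) + (6*d^2 + 20*d + 9)^2)/(2*d^3 + 10*d^2 + 9*d + 2)^3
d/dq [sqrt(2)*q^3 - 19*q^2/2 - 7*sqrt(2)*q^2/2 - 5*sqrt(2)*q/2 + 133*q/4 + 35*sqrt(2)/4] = 3*sqrt(2)*q^2 - 19*q - 7*sqrt(2)*q - 5*sqrt(2)/2 + 133/4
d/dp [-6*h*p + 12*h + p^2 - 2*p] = -6*h + 2*p - 2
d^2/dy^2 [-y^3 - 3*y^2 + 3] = -6*y - 6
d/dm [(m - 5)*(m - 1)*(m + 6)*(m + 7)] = 4*m^3 + 21*m^2 - 62*m - 187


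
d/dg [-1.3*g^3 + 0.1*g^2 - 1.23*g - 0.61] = -3.9*g^2 + 0.2*g - 1.23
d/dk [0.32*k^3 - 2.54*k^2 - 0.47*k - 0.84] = 0.96*k^2 - 5.08*k - 0.47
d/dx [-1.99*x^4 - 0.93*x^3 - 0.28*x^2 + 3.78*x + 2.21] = -7.96*x^3 - 2.79*x^2 - 0.56*x + 3.78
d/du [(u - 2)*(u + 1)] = 2*u - 1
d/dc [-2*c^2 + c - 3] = 1 - 4*c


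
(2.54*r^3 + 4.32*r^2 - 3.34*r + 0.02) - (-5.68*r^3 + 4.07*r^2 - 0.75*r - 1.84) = 8.22*r^3 + 0.25*r^2 - 2.59*r + 1.86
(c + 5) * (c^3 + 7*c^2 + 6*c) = c^4 + 12*c^3 + 41*c^2 + 30*c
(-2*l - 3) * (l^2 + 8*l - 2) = -2*l^3 - 19*l^2 - 20*l + 6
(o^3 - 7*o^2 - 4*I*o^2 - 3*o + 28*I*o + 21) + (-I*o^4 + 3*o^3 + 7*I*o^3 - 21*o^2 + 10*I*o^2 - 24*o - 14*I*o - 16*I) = -I*o^4 + 4*o^3 + 7*I*o^3 - 28*o^2 + 6*I*o^2 - 27*o + 14*I*o + 21 - 16*I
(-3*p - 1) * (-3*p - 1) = 9*p^2 + 6*p + 1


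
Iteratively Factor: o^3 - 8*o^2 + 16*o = (o - 4)*(o^2 - 4*o) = (o - 4)^2*(o)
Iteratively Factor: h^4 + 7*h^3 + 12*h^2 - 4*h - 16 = (h + 4)*(h^3 + 3*h^2 - 4) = (h + 2)*(h + 4)*(h^2 + h - 2) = (h - 1)*(h + 2)*(h + 4)*(h + 2)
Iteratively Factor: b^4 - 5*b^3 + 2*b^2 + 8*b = (b + 1)*(b^3 - 6*b^2 + 8*b) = b*(b + 1)*(b^2 - 6*b + 8) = b*(b - 4)*(b + 1)*(b - 2)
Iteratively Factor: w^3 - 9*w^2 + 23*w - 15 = (w - 3)*(w^2 - 6*w + 5) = (w - 5)*(w - 3)*(w - 1)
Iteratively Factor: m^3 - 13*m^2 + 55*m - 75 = (m - 3)*(m^2 - 10*m + 25) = (m - 5)*(m - 3)*(m - 5)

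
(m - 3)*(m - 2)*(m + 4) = m^3 - m^2 - 14*m + 24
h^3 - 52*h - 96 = (h - 8)*(h + 2)*(h + 6)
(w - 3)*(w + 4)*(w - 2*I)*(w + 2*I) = w^4 + w^3 - 8*w^2 + 4*w - 48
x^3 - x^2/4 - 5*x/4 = x*(x - 5/4)*(x + 1)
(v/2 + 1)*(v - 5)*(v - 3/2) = v^3/2 - 9*v^2/4 - 11*v/4 + 15/2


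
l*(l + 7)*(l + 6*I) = l^3 + 7*l^2 + 6*I*l^2 + 42*I*l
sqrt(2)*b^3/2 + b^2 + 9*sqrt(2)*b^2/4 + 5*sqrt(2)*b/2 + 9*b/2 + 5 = (b + 2)*(b + 5/2)*(sqrt(2)*b/2 + 1)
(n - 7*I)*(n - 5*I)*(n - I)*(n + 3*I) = n^4 - 10*I*n^3 - 8*n^2 - 106*I*n - 105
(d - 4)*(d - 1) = d^2 - 5*d + 4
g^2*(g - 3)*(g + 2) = g^4 - g^3 - 6*g^2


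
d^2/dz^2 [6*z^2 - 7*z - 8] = 12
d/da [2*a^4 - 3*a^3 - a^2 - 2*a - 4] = 8*a^3 - 9*a^2 - 2*a - 2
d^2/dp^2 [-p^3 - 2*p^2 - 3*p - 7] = -6*p - 4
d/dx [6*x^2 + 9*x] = 12*x + 9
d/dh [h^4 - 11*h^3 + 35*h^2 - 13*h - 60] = 4*h^3 - 33*h^2 + 70*h - 13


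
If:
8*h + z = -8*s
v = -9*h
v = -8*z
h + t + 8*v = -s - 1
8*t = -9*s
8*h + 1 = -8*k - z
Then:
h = 512/36279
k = -40951/290232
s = -584/36279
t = 73/4031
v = -512/4031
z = 64/4031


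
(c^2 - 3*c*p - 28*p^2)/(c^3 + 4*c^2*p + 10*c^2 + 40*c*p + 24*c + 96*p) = (c - 7*p)/(c^2 + 10*c + 24)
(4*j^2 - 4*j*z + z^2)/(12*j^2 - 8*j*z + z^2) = (-2*j + z)/(-6*j + z)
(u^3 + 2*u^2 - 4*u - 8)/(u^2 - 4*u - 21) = (-u^3 - 2*u^2 + 4*u + 8)/(-u^2 + 4*u + 21)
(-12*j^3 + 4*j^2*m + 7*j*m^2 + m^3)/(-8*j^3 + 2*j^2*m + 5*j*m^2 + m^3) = (6*j + m)/(4*j + m)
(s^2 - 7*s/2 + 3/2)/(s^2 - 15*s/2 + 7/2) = (s - 3)/(s - 7)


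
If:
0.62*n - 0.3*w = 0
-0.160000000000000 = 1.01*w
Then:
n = -0.08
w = -0.16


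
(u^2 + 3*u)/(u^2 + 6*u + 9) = u/(u + 3)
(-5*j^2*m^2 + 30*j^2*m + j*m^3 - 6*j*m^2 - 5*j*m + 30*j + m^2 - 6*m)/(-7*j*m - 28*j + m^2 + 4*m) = (5*j^2*m^2 - 30*j^2*m - j*m^3 + 6*j*m^2 + 5*j*m - 30*j - m^2 + 6*m)/(7*j*m + 28*j - m^2 - 4*m)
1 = 1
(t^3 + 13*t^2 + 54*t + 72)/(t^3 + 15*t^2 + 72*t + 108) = (t + 4)/(t + 6)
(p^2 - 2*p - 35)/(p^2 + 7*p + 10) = (p - 7)/(p + 2)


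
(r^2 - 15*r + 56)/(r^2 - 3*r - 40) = (r - 7)/(r + 5)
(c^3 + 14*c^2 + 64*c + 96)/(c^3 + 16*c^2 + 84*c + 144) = (c + 4)/(c + 6)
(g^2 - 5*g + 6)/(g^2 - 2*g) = (g - 3)/g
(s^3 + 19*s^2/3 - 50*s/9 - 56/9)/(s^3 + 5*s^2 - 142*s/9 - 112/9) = (3*s - 4)/(3*s - 8)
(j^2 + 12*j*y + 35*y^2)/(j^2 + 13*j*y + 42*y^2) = (j + 5*y)/(j + 6*y)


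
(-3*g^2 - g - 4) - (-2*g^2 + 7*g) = -g^2 - 8*g - 4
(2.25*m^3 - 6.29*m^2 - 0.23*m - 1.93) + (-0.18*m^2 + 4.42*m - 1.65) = 2.25*m^3 - 6.47*m^2 + 4.19*m - 3.58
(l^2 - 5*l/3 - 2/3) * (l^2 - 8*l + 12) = l^4 - 29*l^3/3 + 74*l^2/3 - 44*l/3 - 8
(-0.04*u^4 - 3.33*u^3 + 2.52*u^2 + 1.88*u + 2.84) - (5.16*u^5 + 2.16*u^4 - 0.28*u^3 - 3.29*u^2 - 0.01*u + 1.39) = -5.16*u^5 - 2.2*u^4 - 3.05*u^3 + 5.81*u^2 + 1.89*u + 1.45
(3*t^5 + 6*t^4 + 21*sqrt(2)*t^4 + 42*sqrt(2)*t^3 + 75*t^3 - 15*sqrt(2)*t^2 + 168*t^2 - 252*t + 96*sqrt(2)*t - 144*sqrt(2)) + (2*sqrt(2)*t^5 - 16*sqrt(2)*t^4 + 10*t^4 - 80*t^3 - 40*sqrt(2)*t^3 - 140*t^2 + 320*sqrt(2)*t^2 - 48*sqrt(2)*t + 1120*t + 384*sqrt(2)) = 2*sqrt(2)*t^5 + 3*t^5 + 5*sqrt(2)*t^4 + 16*t^4 - 5*t^3 + 2*sqrt(2)*t^3 + 28*t^2 + 305*sqrt(2)*t^2 + 48*sqrt(2)*t + 868*t + 240*sqrt(2)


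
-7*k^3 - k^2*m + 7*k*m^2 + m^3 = (-k + m)*(k + m)*(7*k + m)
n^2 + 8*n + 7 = (n + 1)*(n + 7)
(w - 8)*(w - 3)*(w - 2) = w^3 - 13*w^2 + 46*w - 48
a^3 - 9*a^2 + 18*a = a*(a - 6)*(a - 3)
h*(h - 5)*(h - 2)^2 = h^4 - 9*h^3 + 24*h^2 - 20*h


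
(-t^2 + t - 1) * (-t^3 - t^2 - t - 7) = t^5 + t^3 + 7*t^2 - 6*t + 7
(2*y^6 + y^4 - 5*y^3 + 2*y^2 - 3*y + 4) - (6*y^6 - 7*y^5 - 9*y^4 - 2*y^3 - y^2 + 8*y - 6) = -4*y^6 + 7*y^5 + 10*y^4 - 3*y^3 + 3*y^2 - 11*y + 10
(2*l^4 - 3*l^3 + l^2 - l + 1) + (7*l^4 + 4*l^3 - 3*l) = 9*l^4 + l^3 + l^2 - 4*l + 1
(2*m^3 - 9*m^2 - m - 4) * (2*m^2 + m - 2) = 4*m^5 - 16*m^4 - 15*m^3 + 9*m^2 - 2*m + 8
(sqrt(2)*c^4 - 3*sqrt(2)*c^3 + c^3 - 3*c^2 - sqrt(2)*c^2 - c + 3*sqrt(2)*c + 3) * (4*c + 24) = 4*sqrt(2)*c^5 + 4*c^4 + 12*sqrt(2)*c^4 - 76*sqrt(2)*c^3 + 12*c^3 - 76*c^2 - 12*sqrt(2)*c^2 - 12*c + 72*sqrt(2)*c + 72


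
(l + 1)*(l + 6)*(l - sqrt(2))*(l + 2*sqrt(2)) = l^4 + sqrt(2)*l^3 + 7*l^3 + 2*l^2 + 7*sqrt(2)*l^2 - 28*l + 6*sqrt(2)*l - 24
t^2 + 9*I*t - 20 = (t + 4*I)*(t + 5*I)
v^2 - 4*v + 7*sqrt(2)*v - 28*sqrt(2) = (v - 4)*(v + 7*sqrt(2))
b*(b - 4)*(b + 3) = b^3 - b^2 - 12*b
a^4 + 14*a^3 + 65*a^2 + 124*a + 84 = (a + 2)^2*(a + 3)*(a + 7)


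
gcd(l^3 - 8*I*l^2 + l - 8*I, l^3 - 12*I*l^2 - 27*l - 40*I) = l^2 - 7*I*l + 8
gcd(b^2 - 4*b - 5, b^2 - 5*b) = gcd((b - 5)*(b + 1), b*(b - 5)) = b - 5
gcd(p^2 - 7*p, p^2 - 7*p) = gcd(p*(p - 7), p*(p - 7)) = p^2 - 7*p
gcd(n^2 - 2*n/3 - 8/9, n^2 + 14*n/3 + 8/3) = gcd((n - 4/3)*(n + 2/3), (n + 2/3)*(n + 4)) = n + 2/3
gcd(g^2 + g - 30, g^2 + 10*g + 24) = g + 6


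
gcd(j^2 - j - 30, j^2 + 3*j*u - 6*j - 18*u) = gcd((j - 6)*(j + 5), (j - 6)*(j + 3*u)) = j - 6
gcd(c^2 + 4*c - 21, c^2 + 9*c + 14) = c + 7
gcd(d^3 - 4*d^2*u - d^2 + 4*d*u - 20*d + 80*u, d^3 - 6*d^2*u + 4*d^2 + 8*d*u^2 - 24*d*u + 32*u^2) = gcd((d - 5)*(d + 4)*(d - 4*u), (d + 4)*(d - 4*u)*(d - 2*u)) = -d^2 + 4*d*u - 4*d + 16*u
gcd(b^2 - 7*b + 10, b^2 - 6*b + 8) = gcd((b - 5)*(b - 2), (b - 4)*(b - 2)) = b - 2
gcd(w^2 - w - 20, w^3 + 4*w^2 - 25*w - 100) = w^2 - w - 20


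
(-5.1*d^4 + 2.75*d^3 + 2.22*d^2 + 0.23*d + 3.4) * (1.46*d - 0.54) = -7.446*d^5 + 6.769*d^4 + 1.7562*d^3 - 0.863*d^2 + 4.8398*d - 1.836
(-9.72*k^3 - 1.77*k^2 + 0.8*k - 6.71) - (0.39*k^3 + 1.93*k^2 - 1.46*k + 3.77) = -10.11*k^3 - 3.7*k^2 + 2.26*k - 10.48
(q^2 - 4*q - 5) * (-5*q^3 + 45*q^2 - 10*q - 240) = -5*q^5 + 65*q^4 - 165*q^3 - 425*q^2 + 1010*q + 1200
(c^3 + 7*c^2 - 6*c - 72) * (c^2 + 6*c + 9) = c^5 + 13*c^4 + 45*c^3 - 45*c^2 - 486*c - 648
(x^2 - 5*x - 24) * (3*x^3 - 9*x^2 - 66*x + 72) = 3*x^5 - 24*x^4 - 93*x^3 + 618*x^2 + 1224*x - 1728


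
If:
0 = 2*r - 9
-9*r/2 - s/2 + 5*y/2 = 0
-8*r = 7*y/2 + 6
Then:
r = 9/2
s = -201/2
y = -12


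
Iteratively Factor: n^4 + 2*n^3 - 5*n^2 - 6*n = (n + 3)*(n^3 - n^2 - 2*n) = (n + 1)*(n + 3)*(n^2 - 2*n) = n*(n + 1)*(n + 3)*(n - 2)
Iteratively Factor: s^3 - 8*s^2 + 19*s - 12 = (s - 3)*(s^2 - 5*s + 4) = (s - 4)*(s - 3)*(s - 1)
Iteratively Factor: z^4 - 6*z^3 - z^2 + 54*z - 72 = (z - 3)*(z^3 - 3*z^2 - 10*z + 24) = (z - 4)*(z - 3)*(z^2 + z - 6) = (z - 4)*(z - 3)*(z - 2)*(z + 3)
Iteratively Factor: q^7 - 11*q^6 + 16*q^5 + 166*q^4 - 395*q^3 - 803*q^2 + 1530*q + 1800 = (q - 4)*(q^6 - 7*q^5 - 12*q^4 + 118*q^3 + 77*q^2 - 495*q - 450) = (q - 4)*(q + 2)*(q^5 - 9*q^4 + 6*q^3 + 106*q^2 - 135*q - 225) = (q - 4)*(q + 2)*(q + 3)*(q^4 - 12*q^3 + 42*q^2 - 20*q - 75) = (q - 4)*(q - 3)*(q + 2)*(q + 3)*(q^3 - 9*q^2 + 15*q + 25) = (q - 5)*(q - 4)*(q - 3)*(q + 2)*(q + 3)*(q^2 - 4*q - 5) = (q - 5)*(q - 4)*(q - 3)*(q + 1)*(q + 2)*(q + 3)*(q - 5)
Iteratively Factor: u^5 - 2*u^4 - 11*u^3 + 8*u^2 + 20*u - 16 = (u - 1)*(u^4 - u^3 - 12*u^2 - 4*u + 16) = (u - 1)*(u + 2)*(u^3 - 3*u^2 - 6*u + 8) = (u - 1)*(u + 2)^2*(u^2 - 5*u + 4) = (u - 1)^2*(u + 2)^2*(u - 4)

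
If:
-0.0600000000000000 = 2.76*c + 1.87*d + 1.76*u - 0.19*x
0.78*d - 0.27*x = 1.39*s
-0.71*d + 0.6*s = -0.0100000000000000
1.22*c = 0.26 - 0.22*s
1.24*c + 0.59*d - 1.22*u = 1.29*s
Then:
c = 1.65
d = -6.74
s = -7.99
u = 6.87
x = 21.68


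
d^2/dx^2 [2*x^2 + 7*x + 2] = 4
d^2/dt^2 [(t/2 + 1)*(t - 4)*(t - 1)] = 3*t - 3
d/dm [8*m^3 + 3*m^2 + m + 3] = 24*m^2 + 6*m + 1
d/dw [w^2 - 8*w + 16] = 2*w - 8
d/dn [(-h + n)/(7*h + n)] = 8*h/(7*h + n)^2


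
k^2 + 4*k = k*(k + 4)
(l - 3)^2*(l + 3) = l^3 - 3*l^2 - 9*l + 27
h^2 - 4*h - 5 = (h - 5)*(h + 1)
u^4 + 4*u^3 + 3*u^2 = u^2*(u + 1)*(u + 3)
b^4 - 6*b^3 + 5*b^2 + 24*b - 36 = (b - 3)^2*(b - 2)*(b + 2)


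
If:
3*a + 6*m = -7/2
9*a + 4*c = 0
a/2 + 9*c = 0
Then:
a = 0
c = 0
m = -7/12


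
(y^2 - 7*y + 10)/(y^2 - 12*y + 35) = (y - 2)/(y - 7)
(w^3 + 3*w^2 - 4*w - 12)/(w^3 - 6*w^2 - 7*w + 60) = (w^2 - 4)/(w^2 - 9*w + 20)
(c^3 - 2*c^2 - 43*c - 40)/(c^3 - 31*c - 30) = (c - 8)/(c - 6)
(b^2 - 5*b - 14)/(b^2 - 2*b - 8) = (b - 7)/(b - 4)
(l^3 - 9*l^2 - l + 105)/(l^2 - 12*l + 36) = (l^3 - 9*l^2 - l + 105)/(l^2 - 12*l + 36)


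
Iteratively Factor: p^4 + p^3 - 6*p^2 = (p)*(p^3 + p^2 - 6*p) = p*(p + 3)*(p^2 - 2*p) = p*(p - 2)*(p + 3)*(p)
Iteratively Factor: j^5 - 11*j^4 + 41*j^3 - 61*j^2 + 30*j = (j)*(j^4 - 11*j^3 + 41*j^2 - 61*j + 30) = j*(j - 1)*(j^3 - 10*j^2 + 31*j - 30) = j*(j - 2)*(j - 1)*(j^2 - 8*j + 15) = j*(j - 5)*(j - 2)*(j - 1)*(j - 3)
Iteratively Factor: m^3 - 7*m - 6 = (m + 1)*(m^2 - m - 6) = (m - 3)*(m + 1)*(m + 2)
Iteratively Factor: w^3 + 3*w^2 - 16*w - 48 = (w - 4)*(w^2 + 7*w + 12) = (w - 4)*(w + 3)*(w + 4)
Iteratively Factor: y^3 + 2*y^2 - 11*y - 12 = (y + 1)*(y^2 + y - 12) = (y + 1)*(y + 4)*(y - 3)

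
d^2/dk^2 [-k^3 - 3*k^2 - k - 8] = -6*k - 6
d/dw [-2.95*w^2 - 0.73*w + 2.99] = -5.9*w - 0.73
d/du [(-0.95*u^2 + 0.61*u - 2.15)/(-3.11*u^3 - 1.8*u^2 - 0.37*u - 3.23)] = (-2.9545*u^4 + 3.7942*u^3 - 18.61*u^2 - 1.603*u - 2.7658)/(9.6721*u^6 + 11.196*u^5 + 5.5414*u^4 + 21.4226*u^3 + 11.7649*u^2 + 2.3902*u + 10.4329)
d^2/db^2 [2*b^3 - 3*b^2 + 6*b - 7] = 12*b - 6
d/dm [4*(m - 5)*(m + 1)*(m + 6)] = 12*m^2 + 16*m - 116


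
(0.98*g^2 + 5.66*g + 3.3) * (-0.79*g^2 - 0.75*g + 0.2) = -0.7742*g^4 - 5.2064*g^3 - 6.656*g^2 - 1.343*g + 0.66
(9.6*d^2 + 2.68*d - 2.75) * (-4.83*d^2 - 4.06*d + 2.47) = -46.368*d^4 - 51.9204*d^3 + 26.1137*d^2 + 17.7846*d - 6.7925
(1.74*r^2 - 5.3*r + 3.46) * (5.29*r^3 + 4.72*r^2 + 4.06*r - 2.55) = 9.2046*r^5 - 19.8242*r^4 + 0.351800000000001*r^3 - 9.6238*r^2 + 27.5626*r - 8.823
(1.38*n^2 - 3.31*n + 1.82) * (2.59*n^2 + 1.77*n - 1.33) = 3.5742*n^4 - 6.1303*n^3 - 2.9803*n^2 + 7.6237*n - 2.4206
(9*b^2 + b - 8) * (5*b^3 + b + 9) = 45*b^5 + 5*b^4 - 31*b^3 + 82*b^2 + b - 72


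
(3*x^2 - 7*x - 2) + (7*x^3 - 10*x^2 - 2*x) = 7*x^3 - 7*x^2 - 9*x - 2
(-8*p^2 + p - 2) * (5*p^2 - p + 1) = -40*p^4 + 13*p^3 - 19*p^2 + 3*p - 2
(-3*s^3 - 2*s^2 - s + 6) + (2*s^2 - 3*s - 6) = -3*s^3 - 4*s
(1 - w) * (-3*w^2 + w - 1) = 3*w^3 - 4*w^2 + 2*w - 1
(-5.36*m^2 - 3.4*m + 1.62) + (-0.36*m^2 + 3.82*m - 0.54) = -5.72*m^2 + 0.42*m + 1.08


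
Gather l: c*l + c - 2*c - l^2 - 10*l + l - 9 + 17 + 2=-c - l^2 + l*(c - 9) + 10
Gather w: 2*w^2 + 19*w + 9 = 2*w^2 + 19*w + 9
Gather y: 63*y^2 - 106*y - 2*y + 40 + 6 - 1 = 63*y^2 - 108*y + 45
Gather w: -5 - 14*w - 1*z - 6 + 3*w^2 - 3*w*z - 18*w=3*w^2 + w*(-3*z - 32) - z - 11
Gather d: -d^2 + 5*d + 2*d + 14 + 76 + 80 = -d^2 + 7*d + 170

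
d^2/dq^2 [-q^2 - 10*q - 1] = -2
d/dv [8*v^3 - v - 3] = 24*v^2 - 1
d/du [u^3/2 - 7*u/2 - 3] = 3*u^2/2 - 7/2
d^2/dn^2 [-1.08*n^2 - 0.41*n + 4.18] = -2.16000000000000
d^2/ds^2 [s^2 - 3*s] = 2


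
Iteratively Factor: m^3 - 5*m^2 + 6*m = (m - 3)*(m^2 - 2*m) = (m - 3)*(m - 2)*(m)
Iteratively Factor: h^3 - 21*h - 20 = (h - 5)*(h^2 + 5*h + 4) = (h - 5)*(h + 1)*(h + 4)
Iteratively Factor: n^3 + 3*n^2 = (n + 3)*(n^2) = n*(n + 3)*(n)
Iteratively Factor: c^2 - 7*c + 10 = (c - 5)*(c - 2)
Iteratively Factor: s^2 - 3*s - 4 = (s + 1)*(s - 4)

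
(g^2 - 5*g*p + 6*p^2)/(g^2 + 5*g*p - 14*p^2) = (g - 3*p)/(g + 7*p)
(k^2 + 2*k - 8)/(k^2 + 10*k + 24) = (k - 2)/(k + 6)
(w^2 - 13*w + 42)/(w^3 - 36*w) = (w - 7)/(w*(w + 6))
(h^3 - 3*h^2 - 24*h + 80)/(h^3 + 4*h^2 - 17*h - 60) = (h - 4)/(h + 3)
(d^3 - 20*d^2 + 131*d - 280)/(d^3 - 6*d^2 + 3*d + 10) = (d^2 - 15*d + 56)/(d^2 - d - 2)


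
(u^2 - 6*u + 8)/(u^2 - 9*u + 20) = (u - 2)/(u - 5)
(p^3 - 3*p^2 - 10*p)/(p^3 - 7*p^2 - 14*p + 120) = p*(p + 2)/(p^2 - 2*p - 24)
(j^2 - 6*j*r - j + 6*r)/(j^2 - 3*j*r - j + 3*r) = (-j + 6*r)/(-j + 3*r)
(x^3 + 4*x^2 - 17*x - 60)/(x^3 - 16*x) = (x^2 + 8*x + 15)/(x*(x + 4))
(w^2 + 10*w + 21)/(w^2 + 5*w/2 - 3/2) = 2*(w + 7)/(2*w - 1)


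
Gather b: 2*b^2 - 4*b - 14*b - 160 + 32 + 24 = 2*b^2 - 18*b - 104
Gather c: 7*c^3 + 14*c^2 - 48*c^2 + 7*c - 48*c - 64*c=7*c^3 - 34*c^2 - 105*c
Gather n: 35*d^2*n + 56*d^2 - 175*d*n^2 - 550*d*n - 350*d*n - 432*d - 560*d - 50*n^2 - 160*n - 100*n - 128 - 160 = 56*d^2 - 992*d + n^2*(-175*d - 50) + n*(35*d^2 - 900*d - 260) - 288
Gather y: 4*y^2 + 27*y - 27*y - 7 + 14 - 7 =4*y^2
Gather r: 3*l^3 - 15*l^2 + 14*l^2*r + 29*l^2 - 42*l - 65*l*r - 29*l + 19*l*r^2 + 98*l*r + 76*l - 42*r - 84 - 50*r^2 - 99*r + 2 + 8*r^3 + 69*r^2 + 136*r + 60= 3*l^3 + 14*l^2 + 5*l + 8*r^3 + r^2*(19*l + 19) + r*(14*l^2 + 33*l - 5) - 22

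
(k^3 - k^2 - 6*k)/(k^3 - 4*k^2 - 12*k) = (k - 3)/(k - 6)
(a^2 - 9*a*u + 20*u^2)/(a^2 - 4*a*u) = (a - 5*u)/a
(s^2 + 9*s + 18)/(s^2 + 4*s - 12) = (s + 3)/(s - 2)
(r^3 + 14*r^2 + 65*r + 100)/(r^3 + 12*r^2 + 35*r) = (r^2 + 9*r + 20)/(r*(r + 7))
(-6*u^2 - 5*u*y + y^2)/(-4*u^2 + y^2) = (6*u^2 + 5*u*y - y^2)/(4*u^2 - y^2)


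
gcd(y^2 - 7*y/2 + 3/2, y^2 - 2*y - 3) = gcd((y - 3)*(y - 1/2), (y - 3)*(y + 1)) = y - 3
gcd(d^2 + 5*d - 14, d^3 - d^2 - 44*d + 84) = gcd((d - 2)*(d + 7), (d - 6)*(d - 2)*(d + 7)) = d^2 + 5*d - 14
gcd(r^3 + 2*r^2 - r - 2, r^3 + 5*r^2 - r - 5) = r^2 - 1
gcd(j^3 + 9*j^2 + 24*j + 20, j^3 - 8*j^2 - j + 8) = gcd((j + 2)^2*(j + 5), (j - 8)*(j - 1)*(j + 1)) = 1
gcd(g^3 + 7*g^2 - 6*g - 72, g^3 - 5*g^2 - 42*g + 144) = g^2 + 3*g - 18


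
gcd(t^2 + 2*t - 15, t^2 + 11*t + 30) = t + 5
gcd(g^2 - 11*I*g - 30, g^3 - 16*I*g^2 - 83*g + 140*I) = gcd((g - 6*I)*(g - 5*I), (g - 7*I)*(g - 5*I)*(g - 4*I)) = g - 5*I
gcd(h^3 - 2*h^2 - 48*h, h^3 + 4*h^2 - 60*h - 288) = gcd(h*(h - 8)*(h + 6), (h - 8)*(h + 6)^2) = h^2 - 2*h - 48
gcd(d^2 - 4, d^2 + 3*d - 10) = d - 2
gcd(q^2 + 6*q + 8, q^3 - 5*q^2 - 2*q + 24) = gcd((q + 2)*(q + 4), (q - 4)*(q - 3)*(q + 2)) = q + 2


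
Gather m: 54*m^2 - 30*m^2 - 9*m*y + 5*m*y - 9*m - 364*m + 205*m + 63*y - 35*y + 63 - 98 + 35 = 24*m^2 + m*(-4*y - 168) + 28*y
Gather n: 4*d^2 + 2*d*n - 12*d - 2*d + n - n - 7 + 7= 4*d^2 + 2*d*n - 14*d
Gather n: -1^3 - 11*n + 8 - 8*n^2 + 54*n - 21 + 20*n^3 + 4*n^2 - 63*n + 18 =20*n^3 - 4*n^2 - 20*n + 4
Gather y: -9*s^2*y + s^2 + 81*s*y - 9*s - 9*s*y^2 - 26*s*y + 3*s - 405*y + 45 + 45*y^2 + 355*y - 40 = s^2 - 6*s + y^2*(45 - 9*s) + y*(-9*s^2 + 55*s - 50) + 5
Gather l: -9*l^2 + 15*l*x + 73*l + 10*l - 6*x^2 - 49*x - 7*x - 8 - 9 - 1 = -9*l^2 + l*(15*x + 83) - 6*x^2 - 56*x - 18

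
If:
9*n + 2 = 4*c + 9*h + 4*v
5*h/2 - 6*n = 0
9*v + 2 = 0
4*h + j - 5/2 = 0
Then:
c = 13/18 - 63*n/20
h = 12*n/5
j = 5/2 - 48*n/5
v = -2/9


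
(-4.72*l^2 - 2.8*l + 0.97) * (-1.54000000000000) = 7.2688*l^2 + 4.312*l - 1.4938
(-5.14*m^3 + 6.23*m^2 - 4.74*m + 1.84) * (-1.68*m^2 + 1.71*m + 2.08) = 8.6352*m^5 - 19.2558*m^4 + 7.9253*m^3 + 1.7618*m^2 - 6.7128*m + 3.8272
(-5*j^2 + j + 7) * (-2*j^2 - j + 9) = 10*j^4 + 3*j^3 - 60*j^2 + 2*j + 63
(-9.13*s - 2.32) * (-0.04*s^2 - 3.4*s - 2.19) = 0.3652*s^3 + 31.1348*s^2 + 27.8827*s + 5.0808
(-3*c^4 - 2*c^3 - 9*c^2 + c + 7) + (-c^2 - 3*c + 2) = -3*c^4 - 2*c^3 - 10*c^2 - 2*c + 9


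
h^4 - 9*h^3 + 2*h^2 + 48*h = h*(h - 8)*(h - 3)*(h + 2)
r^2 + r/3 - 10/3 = (r - 5/3)*(r + 2)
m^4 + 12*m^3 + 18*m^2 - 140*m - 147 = (m - 3)*(m + 1)*(m + 7)^2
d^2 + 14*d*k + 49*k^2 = (d + 7*k)^2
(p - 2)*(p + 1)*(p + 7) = p^3 + 6*p^2 - 9*p - 14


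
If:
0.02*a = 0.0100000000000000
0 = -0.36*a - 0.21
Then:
No Solution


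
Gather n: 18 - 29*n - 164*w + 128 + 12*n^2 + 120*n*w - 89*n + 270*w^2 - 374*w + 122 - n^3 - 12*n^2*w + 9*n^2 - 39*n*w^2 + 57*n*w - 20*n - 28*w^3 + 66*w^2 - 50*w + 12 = -n^3 + n^2*(21 - 12*w) + n*(-39*w^2 + 177*w - 138) - 28*w^3 + 336*w^2 - 588*w + 280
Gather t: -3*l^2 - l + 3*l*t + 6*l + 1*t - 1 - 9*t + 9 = -3*l^2 + 5*l + t*(3*l - 8) + 8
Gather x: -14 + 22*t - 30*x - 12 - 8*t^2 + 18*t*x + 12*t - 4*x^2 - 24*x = -8*t^2 + 34*t - 4*x^2 + x*(18*t - 54) - 26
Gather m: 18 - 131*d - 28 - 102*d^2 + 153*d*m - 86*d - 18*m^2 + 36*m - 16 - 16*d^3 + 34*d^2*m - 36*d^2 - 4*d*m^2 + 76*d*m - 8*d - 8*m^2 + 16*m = -16*d^3 - 138*d^2 - 225*d + m^2*(-4*d - 26) + m*(34*d^2 + 229*d + 52) - 26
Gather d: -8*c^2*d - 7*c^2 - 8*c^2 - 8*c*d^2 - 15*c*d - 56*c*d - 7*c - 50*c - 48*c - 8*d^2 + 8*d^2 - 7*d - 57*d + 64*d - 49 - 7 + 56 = -15*c^2 - 8*c*d^2 - 105*c + d*(-8*c^2 - 71*c)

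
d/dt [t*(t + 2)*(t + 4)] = 3*t^2 + 12*t + 8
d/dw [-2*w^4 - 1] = -8*w^3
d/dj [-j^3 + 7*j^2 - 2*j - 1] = -3*j^2 + 14*j - 2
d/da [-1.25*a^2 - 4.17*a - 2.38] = -2.5*a - 4.17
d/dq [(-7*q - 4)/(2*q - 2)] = 11/(2*(q - 1)^2)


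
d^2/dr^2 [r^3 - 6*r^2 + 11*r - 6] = 6*r - 12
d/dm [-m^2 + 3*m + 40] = 3 - 2*m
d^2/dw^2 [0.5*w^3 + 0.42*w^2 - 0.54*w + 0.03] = 3.0*w + 0.84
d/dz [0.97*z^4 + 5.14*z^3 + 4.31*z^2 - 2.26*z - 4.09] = 3.88*z^3 + 15.42*z^2 + 8.62*z - 2.26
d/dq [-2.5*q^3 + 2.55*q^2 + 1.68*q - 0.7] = -7.5*q^2 + 5.1*q + 1.68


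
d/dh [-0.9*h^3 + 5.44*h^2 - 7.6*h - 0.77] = -2.7*h^2 + 10.88*h - 7.6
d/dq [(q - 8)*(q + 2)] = 2*q - 6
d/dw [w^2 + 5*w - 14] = 2*w + 5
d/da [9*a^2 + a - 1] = 18*a + 1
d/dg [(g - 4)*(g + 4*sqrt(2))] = 2*g - 4 + 4*sqrt(2)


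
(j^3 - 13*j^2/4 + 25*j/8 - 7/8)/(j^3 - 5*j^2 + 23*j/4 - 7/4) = (4*j - 7)/(2*(2*j - 7))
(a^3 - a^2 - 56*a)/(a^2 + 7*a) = a - 8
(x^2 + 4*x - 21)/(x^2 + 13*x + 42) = (x - 3)/(x + 6)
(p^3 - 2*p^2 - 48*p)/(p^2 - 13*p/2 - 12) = 2*p*(p + 6)/(2*p + 3)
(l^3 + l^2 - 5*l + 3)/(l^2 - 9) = (l^2 - 2*l + 1)/(l - 3)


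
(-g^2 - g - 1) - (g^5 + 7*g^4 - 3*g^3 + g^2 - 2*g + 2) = -g^5 - 7*g^4 + 3*g^3 - 2*g^2 + g - 3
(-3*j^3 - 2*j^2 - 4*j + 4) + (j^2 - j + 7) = -3*j^3 - j^2 - 5*j + 11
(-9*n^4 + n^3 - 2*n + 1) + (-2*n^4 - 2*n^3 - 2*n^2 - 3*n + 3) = -11*n^4 - n^3 - 2*n^2 - 5*n + 4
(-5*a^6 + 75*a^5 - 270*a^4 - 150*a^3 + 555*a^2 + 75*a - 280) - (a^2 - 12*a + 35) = -5*a^6 + 75*a^5 - 270*a^4 - 150*a^3 + 554*a^2 + 87*a - 315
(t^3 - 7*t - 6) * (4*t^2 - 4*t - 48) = 4*t^5 - 4*t^4 - 76*t^3 + 4*t^2 + 360*t + 288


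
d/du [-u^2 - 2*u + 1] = -2*u - 2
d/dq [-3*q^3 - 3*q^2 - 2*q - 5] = -9*q^2 - 6*q - 2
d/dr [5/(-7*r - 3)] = 35/(7*r + 3)^2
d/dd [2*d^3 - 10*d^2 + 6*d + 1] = 6*d^2 - 20*d + 6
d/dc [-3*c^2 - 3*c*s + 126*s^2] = -6*c - 3*s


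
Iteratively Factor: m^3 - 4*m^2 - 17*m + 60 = (m - 5)*(m^2 + m - 12) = (m - 5)*(m + 4)*(m - 3)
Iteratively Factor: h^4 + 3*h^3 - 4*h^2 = (h - 1)*(h^3 + 4*h^2) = (h - 1)*(h + 4)*(h^2) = h*(h - 1)*(h + 4)*(h)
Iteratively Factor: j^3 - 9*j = (j + 3)*(j^2 - 3*j) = j*(j + 3)*(j - 3)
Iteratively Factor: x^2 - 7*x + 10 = (x - 5)*(x - 2)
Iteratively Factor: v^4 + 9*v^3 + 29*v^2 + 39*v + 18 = (v + 2)*(v^3 + 7*v^2 + 15*v + 9) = (v + 2)*(v + 3)*(v^2 + 4*v + 3) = (v + 2)*(v + 3)^2*(v + 1)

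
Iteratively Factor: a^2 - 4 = (a - 2)*(a + 2)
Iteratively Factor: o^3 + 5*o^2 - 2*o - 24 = (o - 2)*(o^2 + 7*o + 12) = (o - 2)*(o + 4)*(o + 3)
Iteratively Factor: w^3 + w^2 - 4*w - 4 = (w + 1)*(w^2 - 4) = (w + 1)*(w + 2)*(w - 2)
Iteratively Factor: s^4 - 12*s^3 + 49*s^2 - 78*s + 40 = (s - 4)*(s^3 - 8*s^2 + 17*s - 10) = (s - 4)*(s - 2)*(s^2 - 6*s + 5) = (s - 4)*(s - 2)*(s - 1)*(s - 5)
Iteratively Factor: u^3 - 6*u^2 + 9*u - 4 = (u - 1)*(u^2 - 5*u + 4) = (u - 4)*(u - 1)*(u - 1)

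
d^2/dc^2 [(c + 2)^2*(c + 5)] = 6*c + 18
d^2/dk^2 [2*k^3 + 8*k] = 12*k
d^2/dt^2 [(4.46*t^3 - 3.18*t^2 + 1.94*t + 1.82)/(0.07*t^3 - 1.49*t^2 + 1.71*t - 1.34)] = (0.899192000000001*t^6 - 3.14613600000003*t^5 + 6.19701599999996*t^4 - 6.99498400000007*t^3 + 4.51154400000001*t^2 - 1.98894*t + 0.846715999999997)/(0.000343*t^9 - 0.021903*t^8 + 0.491358*t^7 - 4.397765*t^6 + 12.841746*t^5 - 22.957917*t^4 + 25.862403*t^3 - 19.781214*t^2 + 9.211428*t - 2.406104)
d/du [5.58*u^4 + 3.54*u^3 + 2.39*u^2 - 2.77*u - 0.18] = 22.32*u^3 + 10.62*u^2 + 4.78*u - 2.77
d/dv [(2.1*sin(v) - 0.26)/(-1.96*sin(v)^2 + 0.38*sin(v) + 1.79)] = (4.116*sin(v)^2 - 1.0192*sin(v) + 3.8578)*cos(v)/(3.8416*sin(v)^4 - 1.4896*sin(v)^3 - 6.8724*sin(v)^2 + 1.3604*sin(v) + 3.2041)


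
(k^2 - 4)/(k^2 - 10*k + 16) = (k + 2)/(k - 8)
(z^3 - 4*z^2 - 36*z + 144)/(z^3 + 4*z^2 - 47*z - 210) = (z^2 - 10*z + 24)/(z^2 - 2*z - 35)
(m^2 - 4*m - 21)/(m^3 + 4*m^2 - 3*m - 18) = (m - 7)/(m^2 + m - 6)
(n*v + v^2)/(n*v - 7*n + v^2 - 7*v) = v/(v - 7)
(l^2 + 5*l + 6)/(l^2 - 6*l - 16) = (l + 3)/(l - 8)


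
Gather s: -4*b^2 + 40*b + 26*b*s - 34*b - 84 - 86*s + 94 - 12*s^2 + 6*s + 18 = -4*b^2 + 6*b - 12*s^2 + s*(26*b - 80) + 28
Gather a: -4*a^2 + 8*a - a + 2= -4*a^2 + 7*a + 2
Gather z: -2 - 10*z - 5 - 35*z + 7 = -45*z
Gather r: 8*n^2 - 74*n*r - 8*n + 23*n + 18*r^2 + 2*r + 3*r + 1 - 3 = 8*n^2 + 15*n + 18*r^2 + r*(5 - 74*n) - 2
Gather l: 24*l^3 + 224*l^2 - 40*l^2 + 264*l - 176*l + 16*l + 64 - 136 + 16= 24*l^3 + 184*l^2 + 104*l - 56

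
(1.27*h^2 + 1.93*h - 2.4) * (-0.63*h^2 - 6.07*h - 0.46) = -0.8001*h^4 - 8.9248*h^3 - 10.7873*h^2 + 13.6802*h + 1.104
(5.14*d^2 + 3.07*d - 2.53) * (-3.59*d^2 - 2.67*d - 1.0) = -18.4526*d^4 - 24.7451*d^3 - 4.2542*d^2 + 3.6851*d + 2.53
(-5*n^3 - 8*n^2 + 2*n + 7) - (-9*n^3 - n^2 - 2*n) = 4*n^3 - 7*n^2 + 4*n + 7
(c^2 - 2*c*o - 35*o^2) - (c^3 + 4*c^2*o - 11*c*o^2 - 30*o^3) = -c^3 - 4*c^2*o + c^2 + 11*c*o^2 - 2*c*o + 30*o^3 - 35*o^2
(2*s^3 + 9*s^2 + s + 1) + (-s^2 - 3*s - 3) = 2*s^3 + 8*s^2 - 2*s - 2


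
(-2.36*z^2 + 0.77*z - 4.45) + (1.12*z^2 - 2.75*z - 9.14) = -1.24*z^2 - 1.98*z - 13.59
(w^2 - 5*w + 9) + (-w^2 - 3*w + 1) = 10 - 8*w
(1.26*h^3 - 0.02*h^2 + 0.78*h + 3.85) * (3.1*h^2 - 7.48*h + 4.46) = 3.906*h^5 - 9.4868*h^4 + 8.1872*h^3 + 6.0114*h^2 - 25.3192*h + 17.171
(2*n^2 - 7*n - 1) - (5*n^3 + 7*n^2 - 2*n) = -5*n^3 - 5*n^2 - 5*n - 1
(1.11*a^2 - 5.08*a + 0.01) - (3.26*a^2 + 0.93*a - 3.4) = -2.15*a^2 - 6.01*a + 3.41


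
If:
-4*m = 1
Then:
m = -1/4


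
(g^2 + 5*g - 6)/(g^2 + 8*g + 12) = (g - 1)/(g + 2)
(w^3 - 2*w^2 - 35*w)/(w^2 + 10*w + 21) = w*(w^2 - 2*w - 35)/(w^2 + 10*w + 21)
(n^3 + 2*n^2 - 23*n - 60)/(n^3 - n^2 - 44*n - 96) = (n - 5)/(n - 8)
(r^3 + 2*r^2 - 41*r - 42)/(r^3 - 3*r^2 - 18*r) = (r^2 + 8*r + 7)/(r*(r + 3))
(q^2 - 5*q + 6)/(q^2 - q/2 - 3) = 2*(q - 3)/(2*q + 3)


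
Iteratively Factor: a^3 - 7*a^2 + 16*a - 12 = (a - 2)*(a^2 - 5*a + 6) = (a - 2)^2*(a - 3)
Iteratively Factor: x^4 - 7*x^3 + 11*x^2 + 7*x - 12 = (x + 1)*(x^3 - 8*x^2 + 19*x - 12) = (x - 4)*(x + 1)*(x^2 - 4*x + 3) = (x - 4)*(x - 1)*(x + 1)*(x - 3)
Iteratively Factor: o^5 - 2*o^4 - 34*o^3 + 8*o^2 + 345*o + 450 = (o + 3)*(o^4 - 5*o^3 - 19*o^2 + 65*o + 150) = (o - 5)*(o + 3)*(o^3 - 19*o - 30) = (o - 5)*(o + 2)*(o + 3)*(o^2 - 2*o - 15) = (o - 5)*(o + 2)*(o + 3)^2*(o - 5)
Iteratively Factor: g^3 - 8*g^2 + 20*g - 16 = (g - 2)*(g^2 - 6*g + 8) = (g - 4)*(g - 2)*(g - 2)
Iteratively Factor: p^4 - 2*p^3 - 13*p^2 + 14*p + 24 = (p + 1)*(p^3 - 3*p^2 - 10*p + 24) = (p + 1)*(p + 3)*(p^2 - 6*p + 8) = (p - 4)*(p + 1)*(p + 3)*(p - 2)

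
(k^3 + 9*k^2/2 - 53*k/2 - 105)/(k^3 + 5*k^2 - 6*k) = (2*k^2 - 3*k - 35)/(2*k*(k - 1))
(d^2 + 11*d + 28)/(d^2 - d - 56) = (d + 4)/(d - 8)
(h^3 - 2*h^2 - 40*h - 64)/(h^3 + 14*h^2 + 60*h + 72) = (h^2 - 4*h - 32)/(h^2 + 12*h + 36)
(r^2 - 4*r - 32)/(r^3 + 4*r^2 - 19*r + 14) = (r^2 - 4*r - 32)/(r^3 + 4*r^2 - 19*r + 14)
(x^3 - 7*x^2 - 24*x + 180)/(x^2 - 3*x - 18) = (x^2 - x - 30)/(x + 3)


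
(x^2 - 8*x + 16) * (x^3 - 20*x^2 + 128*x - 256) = x^5 - 28*x^4 + 304*x^3 - 1600*x^2 + 4096*x - 4096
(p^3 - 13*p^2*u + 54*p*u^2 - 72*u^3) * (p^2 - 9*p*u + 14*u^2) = p^5 - 22*p^4*u + 185*p^3*u^2 - 740*p^2*u^3 + 1404*p*u^4 - 1008*u^5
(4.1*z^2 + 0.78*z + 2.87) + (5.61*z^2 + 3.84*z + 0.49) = 9.71*z^2 + 4.62*z + 3.36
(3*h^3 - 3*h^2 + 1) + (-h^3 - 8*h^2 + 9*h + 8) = 2*h^3 - 11*h^2 + 9*h + 9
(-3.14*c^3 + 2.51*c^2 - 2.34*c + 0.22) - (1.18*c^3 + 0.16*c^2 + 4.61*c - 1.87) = -4.32*c^3 + 2.35*c^2 - 6.95*c + 2.09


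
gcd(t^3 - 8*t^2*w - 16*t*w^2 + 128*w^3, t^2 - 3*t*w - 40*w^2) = t - 8*w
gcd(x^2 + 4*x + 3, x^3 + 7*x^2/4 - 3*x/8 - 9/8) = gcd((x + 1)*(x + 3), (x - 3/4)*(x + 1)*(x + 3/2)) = x + 1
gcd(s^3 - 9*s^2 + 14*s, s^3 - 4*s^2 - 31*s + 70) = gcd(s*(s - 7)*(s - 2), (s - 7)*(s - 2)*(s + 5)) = s^2 - 9*s + 14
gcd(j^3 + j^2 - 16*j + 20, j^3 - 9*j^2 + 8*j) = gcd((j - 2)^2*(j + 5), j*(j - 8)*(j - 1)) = 1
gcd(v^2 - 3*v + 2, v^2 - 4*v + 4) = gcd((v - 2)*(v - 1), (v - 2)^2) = v - 2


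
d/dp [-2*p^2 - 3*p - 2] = -4*p - 3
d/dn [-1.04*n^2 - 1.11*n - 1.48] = -2.08*n - 1.11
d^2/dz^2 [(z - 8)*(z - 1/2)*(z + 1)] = 6*z - 15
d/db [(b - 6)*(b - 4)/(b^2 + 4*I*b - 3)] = (b^2*(10 + 4*I) - 54*b + 30 - 96*I)/(b^4 + 8*I*b^3 - 22*b^2 - 24*I*b + 9)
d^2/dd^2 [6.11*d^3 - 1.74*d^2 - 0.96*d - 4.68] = 36.66*d - 3.48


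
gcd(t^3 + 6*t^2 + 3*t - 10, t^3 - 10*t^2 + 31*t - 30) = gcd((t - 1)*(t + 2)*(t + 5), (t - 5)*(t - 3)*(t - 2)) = 1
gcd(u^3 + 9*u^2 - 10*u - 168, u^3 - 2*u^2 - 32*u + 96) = u^2 + 2*u - 24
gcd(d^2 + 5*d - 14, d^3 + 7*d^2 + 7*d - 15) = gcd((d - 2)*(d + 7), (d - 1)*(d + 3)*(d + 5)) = 1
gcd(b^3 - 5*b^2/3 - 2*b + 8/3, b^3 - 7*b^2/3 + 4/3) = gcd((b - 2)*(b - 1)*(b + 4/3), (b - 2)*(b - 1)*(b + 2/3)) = b^2 - 3*b + 2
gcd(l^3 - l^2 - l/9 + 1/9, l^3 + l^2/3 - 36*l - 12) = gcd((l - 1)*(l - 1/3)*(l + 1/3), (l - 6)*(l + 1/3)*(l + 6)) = l + 1/3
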